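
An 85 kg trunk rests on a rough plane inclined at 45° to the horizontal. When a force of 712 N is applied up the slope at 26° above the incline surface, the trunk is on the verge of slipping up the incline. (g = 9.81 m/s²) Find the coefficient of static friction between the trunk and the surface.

On the verge of sliding up the incline, friction is at its maximum μN and acts down the slope.
Perpendicular to incline: N = W cos 45° − P sin 26° = 589.6 − 312.1 = 277.5 N.
Along incline: P cos 26° − μN = W sin 45° → μ = −(W sin 45° − P cos 26°) / N = 0.1813.

μ ≈ 0.181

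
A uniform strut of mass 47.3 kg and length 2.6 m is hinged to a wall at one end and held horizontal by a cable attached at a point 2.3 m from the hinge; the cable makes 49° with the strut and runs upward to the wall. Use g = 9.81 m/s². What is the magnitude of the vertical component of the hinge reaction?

|H_y| ≈ 202 N

Take torques about the hinge: T sin 49° · 2.3 = 47.3×9.81×1.3 = 603.22 N·m.
So T = 603.22 / (0.7547 × 2.3) = 347.51 N.
ΣF_y = 0: H_y = (47.3×9.81) − T sin 49° = 464.01 − 262.27 = 201.74 N.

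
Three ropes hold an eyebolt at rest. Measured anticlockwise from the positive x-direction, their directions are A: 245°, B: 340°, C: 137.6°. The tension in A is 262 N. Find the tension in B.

Resolve: ΣF_x = 262 cos 245° + T_B cos 340° + T_C cos 137.6° = 0.
        ΣF_y = 262 sin 245° + T_B sin 340° + T_C sin 137.6° = 0.
The known terms sum to (-110.7, -237.5) N, so 0.9397 T_B − 0.7385 T_C = 110.7 and -0.3420 T_B + 0.6743 T_C = 237.5.
Solving simultaneously: T_B = 656.1 N, T_C = 684.9 N.

T_B ≈ 656 N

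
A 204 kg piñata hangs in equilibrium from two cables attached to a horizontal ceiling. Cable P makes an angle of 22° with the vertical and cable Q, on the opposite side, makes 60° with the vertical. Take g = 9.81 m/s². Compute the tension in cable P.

Angles from the horizontal: cable P is 90° − 22° = 68°, cable Q is 90° − 60° = 30°.
Weight W = 204 × 9.81 = 2001 N acts straight down.
Horizontal: T_P cos 68° = T_Q cos 30°  →  T_Q = 0.4326 T_P.
Vertical: T_P sin 68° + T_Q sin 30° = 2001.
Substituting the horizontal relation into the vertical equation gives 1.143 T_P = 2001, so T_P = 1750 N.

T_P ≈ 1750 N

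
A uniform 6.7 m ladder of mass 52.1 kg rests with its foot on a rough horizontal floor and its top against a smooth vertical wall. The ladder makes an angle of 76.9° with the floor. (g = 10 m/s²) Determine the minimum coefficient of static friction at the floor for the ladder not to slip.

ΣF_y = 0: N_floor = 52.1×10 = 521 N.
Torques about the foot: N_wall · 6.7 sin 76.9° = 52.1×10×3.35 cos 76.9° → N_wall = 60.62 N.
ΣF_x = 0: f_floor = N_wall = 60.62 N.
μ_min = f_floor / N_floor = 60.62 / 521 = 0.1164.

μ_min ≈ 0.116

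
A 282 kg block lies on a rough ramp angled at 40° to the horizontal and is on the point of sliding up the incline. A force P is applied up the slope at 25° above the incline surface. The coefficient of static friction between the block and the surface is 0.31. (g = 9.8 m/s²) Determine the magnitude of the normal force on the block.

N ≈ 1130 N

On the verge of sliding up the incline, friction equals μN and acts down the slope.
Perpendicular: N + P sin 25° = W cos 40° = 2117 N.
Along incline: P cos 25° = W sin 40° + μN  with W sin 40° = 1776 N.
Solving the pair for P and N: P = 2345 N, N = 1126 N (and f = μN = 349 N).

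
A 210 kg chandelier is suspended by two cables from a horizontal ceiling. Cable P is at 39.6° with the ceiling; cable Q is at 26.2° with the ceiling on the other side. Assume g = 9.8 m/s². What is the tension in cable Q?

T_Q ≈ 1740 N

Weight W = 210 × 9.8 = 2058 N acts straight down.
Horizontal: T_P cos 39.6° = T_Q cos 26.2°  →  T_P = 1.164 T_Q.
Vertical: T_P sin 39.6° + T_Q sin 26.2° = 2058.
Substituting the horizontal relation into the vertical equation gives 1.184 T_Q = 2058, so T_Q = 1738 N.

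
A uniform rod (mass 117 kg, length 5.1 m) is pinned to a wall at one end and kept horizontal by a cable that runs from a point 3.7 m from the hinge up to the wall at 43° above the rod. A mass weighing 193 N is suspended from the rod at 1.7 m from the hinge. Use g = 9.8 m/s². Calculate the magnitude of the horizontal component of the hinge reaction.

Take torques about the hinge: T sin 43° · 3.7 = 117×9.8×2.55 + 193×1.7 = 3251.9 N·m.
So T = 3251.9 / (0.6820 × 3.7) = 1288.7 N.
ΣF_x = 0: H_x = T cos 43° = 942.5 N.

H_x ≈ 943 N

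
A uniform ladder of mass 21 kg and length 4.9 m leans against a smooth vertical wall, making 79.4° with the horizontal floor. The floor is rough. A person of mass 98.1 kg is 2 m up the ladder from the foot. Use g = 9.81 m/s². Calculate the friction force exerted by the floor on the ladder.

Torques about the foot: N_wall · 4.9 sin 79.4° = 21×9.81×2.45 cos 79.4° + 98.1×9.81×2 cos 79.4° → N_wall = 92.787 N.
ΣF_x = 0: f_floor = N_wall = 92.787 N.

f ≈ 92.8 N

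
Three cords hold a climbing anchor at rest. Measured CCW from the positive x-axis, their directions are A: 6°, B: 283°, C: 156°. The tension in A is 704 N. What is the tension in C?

Resolve: ΣF_x = 704 cos 6° + T_B cos 283° + T_C cos 156° = 0.
        ΣF_y = 704 sin 6° + T_B sin 283° + T_C sin 156° = 0.
The known terms sum to (700.1, 73.59) N, so 0.2250 T_B − 0.9135 T_C = -700.1 and -0.9744 T_B + 0.4067 T_C = -73.59.
Solving simultaneously: T_B = 440.8 N, T_C = 874.9 N.

T_C ≈ 875 N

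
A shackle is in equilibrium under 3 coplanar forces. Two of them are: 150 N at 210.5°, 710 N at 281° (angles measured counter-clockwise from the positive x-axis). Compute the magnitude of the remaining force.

F ≈ 773 N

Sum the known components: ΣF_x = 6.23 N, ΣF_y = -773.1 N.
For equilibrium the remaining force must supply (−ΣF_x, −ΣF_y) = (-6.23, 773.1) N.
Magnitude = √((-6.23)² + (773.1)²) = 773.1 N; direction = atan2(773.1, -6.23) = 90.5°.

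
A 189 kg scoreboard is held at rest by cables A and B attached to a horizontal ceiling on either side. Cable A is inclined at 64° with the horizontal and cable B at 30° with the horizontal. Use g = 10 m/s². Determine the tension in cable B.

Weight W = 189 × 10 = 1890 N acts straight down.
Horizontal: T_A cos 64° = T_B cos 30°  →  T_A = 1.976 T_B.
Vertical: T_A sin 64° + T_B sin 30° = 1890.
Substituting the horizontal relation into the vertical equation gives 2.276 T_B = 1890, so T_B = 830.5 N.

T_B ≈ 831 N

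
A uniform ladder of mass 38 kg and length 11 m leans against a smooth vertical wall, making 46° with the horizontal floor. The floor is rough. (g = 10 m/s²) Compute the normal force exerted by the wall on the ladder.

Torques about the foot: N_wall · 11 sin 46° = 38×10×5.5 cos 46° → N_wall = 183.48 N.

N_wall ≈ 183 N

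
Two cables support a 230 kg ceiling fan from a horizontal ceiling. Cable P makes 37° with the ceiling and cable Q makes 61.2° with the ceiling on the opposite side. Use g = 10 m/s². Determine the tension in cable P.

T_P ≈ 1120 N

Weight W = 230 × 10 = 2300 N acts straight down.
Horizontal: T_P cos 37° = T_Q cos 61.2°  →  T_Q = 1.658 T_P.
Vertical: T_P sin 37° + T_Q sin 61.2° = 2300.
Substituting the horizontal relation into the vertical equation gives 2.055 T_P = 2300, so T_P = 1119 N.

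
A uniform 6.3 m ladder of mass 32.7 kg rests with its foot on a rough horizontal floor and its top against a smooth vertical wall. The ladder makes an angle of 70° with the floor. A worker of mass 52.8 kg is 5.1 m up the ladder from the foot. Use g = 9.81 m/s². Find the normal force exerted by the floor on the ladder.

ΣF_y = 0: N_floor = 32.7×9.81 + 52.8×9.81 = 838.75 N.

N_floor ≈ 839 N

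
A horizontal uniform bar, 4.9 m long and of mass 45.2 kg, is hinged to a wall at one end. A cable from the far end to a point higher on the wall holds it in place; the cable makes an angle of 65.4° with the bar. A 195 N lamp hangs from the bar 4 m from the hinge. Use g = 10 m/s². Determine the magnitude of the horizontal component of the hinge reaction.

H_x ≈ 176 N

Take torques about the hinge: T sin 65.4° · 4.9 = 45.2×10×2.45 + 195×4 = 1887.4 N·m.
So T = 1887.4 / (0.9092 × 4.9) = 423.63 N.
ΣF_x = 0: H_x = T cos 65.4° = 176.35 N.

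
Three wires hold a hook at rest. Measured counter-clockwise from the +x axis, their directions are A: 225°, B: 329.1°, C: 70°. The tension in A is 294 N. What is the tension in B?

Resolve: ΣF_x = 294 cos 225° + T_B cos 329.1° + T_C cos 70° = 0.
        ΣF_y = 294 sin 225° + T_B sin 329.1° + T_C sin 70° = 0.
The known terms sum to (-207.9, -207.9) N, so 0.8581 T_B + 0.3420 T_C = 207.9 and -0.5135 T_B + 0.9397 T_C = 207.9.
Solving simultaneously: T_B = 126.5 N, T_C = 290.4 N.

T_B ≈ 127 N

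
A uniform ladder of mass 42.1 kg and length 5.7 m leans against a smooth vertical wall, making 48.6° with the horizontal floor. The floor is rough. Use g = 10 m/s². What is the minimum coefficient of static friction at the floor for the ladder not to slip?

ΣF_y = 0: N_floor = 42.1×10 = 421 N.
Torques about the foot: N_wall · 5.7 sin 48.6° = 42.1×10×2.85 cos 48.6° → N_wall = 185.58 N.
ΣF_x = 0: f_floor = N_wall = 185.58 N.
μ_min = f_floor / N_floor = 185.58 / 421 = 0.4408.

μ_min ≈ 0.441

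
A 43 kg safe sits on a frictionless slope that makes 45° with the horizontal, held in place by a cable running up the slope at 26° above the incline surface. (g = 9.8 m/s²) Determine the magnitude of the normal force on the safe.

N ≈ 153 N

Take axes along and perpendicular to the incline. Weight components: W sin 45° = 298 N down-slope, W cos 45° = 298 N into the surface.
Along incline: T cos 26° = W sin 45° → T = 331.5 N.
Perpendicular: N = W cos 45° − T sin 26° = 152.6 N.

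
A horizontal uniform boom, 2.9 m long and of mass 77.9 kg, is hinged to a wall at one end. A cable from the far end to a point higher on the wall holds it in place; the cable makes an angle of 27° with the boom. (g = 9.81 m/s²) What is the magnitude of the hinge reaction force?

Take torques about the hinge: T sin 27° · 2.9 = 77.9×9.81×1.45 = 1108.1 N·m.
So T = 1108.1 / (0.4540 × 2.9) = 841.65 N.
ΣF_x = 0: H_x = T cos 27° = 749.91 N.
ΣF_y = 0: H_y = (77.9×9.81) − T sin 27° = 764.2 − 382.1 = 382.1 N.
|H| = √(H_x² + H_y²) = √((749.91)² + (382.1)²) = 841.65 N.

|H| ≈ 842 N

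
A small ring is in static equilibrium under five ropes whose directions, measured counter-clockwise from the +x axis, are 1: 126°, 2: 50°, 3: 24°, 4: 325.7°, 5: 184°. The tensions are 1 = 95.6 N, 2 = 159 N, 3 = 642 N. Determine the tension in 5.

T_5 ≈ 1190 N

Resolve: ΣF_x = 95.6 cos 126° + 159 cos 50° + 642 cos 24° + T_4 cos 325.7° + T_5 cos 184° = 0.
        ΣF_y = 95.6 sin 126° + 159 sin 50° + 642 sin 24° + T_4 sin 325.7° + T_5 sin 184° = 0.
The known terms sum to (632.5, 460.3) N, so 0.8261 T_4 − 0.9976 T_5 = -632.5 and -0.5635 T_4 − 0.0698 T_5 = -460.3.
Solving simultaneously: T_4 = 669.6 N, T_5 = 1189 N.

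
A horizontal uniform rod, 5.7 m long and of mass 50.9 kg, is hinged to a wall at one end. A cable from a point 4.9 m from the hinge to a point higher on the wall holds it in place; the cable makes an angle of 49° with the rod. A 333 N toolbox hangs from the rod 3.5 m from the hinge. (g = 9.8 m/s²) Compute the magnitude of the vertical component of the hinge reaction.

|H_y| ≈ 304 N

Take torques about the hinge: T sin 49° · 4.9 = 50.9×9.8×2.85 + 333×3.5 = 2587.1 N·m.
So T = 2587.1 / (0.7547 × 4.9) = 699.59 N.
ΣF_y = 0: H_y = (50.9×9.8 + 333) − T sin 49° = 831.82 − 527.99 = 303.83 N.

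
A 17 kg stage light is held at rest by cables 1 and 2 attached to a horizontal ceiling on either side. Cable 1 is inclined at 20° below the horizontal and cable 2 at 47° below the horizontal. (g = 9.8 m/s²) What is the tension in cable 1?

T_1 ≈ 123 N

Weight W = 17 × 9.8 = 166.6 N acts straight down.
Horizontal: T_1 cos 20° = T_2 cos 47°  →  T_2 = 1.378 T_1.
Vertical: T_1 sin 20° + T_2 sin 47° = 166.6.
Substituting the horizontal relation into the vertical equation gives 1.35 T_1 = 166.6, so T_1 = 123.4 N.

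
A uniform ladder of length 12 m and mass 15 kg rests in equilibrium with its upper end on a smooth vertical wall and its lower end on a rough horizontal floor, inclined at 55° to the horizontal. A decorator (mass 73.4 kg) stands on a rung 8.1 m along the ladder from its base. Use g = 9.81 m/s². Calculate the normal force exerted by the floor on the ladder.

ΣF_y = 0: N_floor = 15×9.81 + 73.4×9.81 = 867.2 N.

N_floor ≈ 867 N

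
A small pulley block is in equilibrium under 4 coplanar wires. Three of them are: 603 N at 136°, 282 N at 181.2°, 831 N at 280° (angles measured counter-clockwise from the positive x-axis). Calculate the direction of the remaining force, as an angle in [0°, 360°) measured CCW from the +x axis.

Sum the known components: ΣF_x = -571.4 N, ΣF_y = -405.4 N.
For equilibrium the remaining force must supply (−ΣF_x, −ΣF_y) = (571.4, 405.4) N.
Magnitude = √((571.4)² + (405.4)²) = 700.6 N; direction = atan2(405.4, 571.4) = 35.4°.

θ ≈ 35.4°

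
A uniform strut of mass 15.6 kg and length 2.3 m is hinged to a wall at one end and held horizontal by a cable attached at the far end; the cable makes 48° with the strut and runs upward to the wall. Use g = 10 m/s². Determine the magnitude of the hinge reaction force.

|H| ≈ 105 N

Take torques about the hinge: T sin 48° · 2.3 = 15.6×10×1.15 = 179.4 N·m.
So T = 179.4 / (0.7431 × 2.3) = 104.96 N.
ΣF_x = 0: H_x = T cos 48° = 70.232 N.
ΣF_y = 0: H_y = (15.6×10) − T sin 48° = 156 − 78 = 78 N.
|H| = √(H_x² + H_y²) = √((70.232)² + (78)²) = 104.96 N.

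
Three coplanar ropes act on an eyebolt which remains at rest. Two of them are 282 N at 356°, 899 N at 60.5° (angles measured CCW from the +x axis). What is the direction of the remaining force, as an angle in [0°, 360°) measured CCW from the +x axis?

Sum the known components: ΣF_x = 724 N, ΣF_y = 762.8 N.
For equilibrium the remaining force must supply (−ΣF_x, −ΣF_y) = (-724, -762.8) N.
Magnitude = √((-724)² + (-762.8)²) = 1052 N; direction = atan2(-762.8, -724) = 226.5°.

θ ≈ 226°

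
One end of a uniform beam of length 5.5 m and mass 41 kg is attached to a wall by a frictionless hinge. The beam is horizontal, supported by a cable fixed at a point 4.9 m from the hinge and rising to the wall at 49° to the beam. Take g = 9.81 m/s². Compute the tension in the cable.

Take torques about the hinge: T sin 49° · 4.9 = 41×9.81×2.75 = 1106.1 N·m.
So T = 1106.1 / (0.7547 × 4.9) = 299.1 N.

T ≈ 299 N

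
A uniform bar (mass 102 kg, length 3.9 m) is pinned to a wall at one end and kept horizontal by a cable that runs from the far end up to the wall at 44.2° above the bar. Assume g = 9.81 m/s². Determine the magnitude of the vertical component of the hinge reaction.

Take torques about the hinge: T sin 44.2° · 3.9 = 102×9.81×1.95 = 1951.2 N·m.
So T = 1951.2 / (0.6972 × 3.9) = 717.63 N.
ΣF_y = 0: H_y = (102×9.81) − T sin 44.2° = 1000.6 − 500.31 = 500.31 N.

|H_y| ≈ 500 N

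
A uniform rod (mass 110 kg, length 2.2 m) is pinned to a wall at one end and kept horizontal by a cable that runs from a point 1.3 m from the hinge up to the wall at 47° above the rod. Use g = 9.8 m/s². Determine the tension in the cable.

Take torques about the hinge: T sin 47° · 1.3 = 110×9.8×1.1 = 1185.8 N·m.
So T = 1185.8 / (0.7314 × 1.3) = 1247.2 N.

T ≈ 1250 N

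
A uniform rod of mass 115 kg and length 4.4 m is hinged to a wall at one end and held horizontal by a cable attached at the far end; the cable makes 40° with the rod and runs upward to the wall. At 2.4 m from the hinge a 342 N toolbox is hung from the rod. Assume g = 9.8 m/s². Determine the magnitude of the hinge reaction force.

Take torques about the hinge: T sin 40° · 4.4 = 115×9.8×2.2 + 342×2.4 = 3300.2 N·m.
So T = 3300.2 / (0.6428 × 4.4) = 1166.9 N.
ΣF_x = 0: H_x = T cos 40° = 893.87 N.
ΣF_y = 0: H_y = (115×9.8 + 342) − T sin 40° = 1469 − 750.05 = 718.95 N.
|H| = √(H_x² + H_y²) = √((893.87)² + (718.95)²) = 1147.1 N.

|H| ≈ 1150 N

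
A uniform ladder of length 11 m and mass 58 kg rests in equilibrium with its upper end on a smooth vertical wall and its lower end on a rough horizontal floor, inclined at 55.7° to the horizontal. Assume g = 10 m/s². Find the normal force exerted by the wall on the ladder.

N_wall ≈ 198 N

Torques about the foot: N_wall · 11 sin 55.7° = 58×10×5.5 cos 55.7° → N_wall = 197.82 N.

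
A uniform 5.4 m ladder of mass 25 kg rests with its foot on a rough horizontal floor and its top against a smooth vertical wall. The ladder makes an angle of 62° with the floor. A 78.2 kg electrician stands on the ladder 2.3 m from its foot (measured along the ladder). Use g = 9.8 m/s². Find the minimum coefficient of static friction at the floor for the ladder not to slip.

ΣF_y = 0: N_floor = 25×9.8 + 78.2×9.8 = 1011.4 N.
Torques about the foot: N_wall · 5.4 sin 62° = 25×9.8×2.7 cos 62° + 78.2×9.8×2.3 cos 62° → N_wall = 238.69 N.
ΣF_x = 0: f_floor = N_wall = 238.69 N.
μ_min = f_floor / N_floor = 238.69 / 1011.4 = 0.236.

μ_min ≈ 0.236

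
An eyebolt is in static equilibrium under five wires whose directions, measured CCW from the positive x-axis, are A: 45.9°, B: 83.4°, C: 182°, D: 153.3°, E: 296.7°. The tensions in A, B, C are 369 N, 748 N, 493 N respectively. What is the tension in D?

T_D ≈ 522 N

Resolve: ΣF_x = 369 cos 45.9° + 748 cos 83.4° + 493 cos 182° + T_D cos 153.3° + T_E cos 296.7° = 0.
        ΣF_y = 369 sin 45.9° + 748 sin 83.4° + 493 sin 182° + T_D sin 153.3° + T_E sin 296.7° = 0.
The known terms sum to (-149.9, 990.8) N, so -0.8934 T_D + 0.4493 T_E = 149.9 and 0.4493 T_D − 0.8934 T_E = -990.8.
Solving simultaneously: T_D = 522 N, T_E = 1372 N.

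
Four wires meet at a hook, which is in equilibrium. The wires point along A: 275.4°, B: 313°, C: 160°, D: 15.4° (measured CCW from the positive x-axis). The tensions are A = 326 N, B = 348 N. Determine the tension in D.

Resolve: ΣF_x = 326 cos 275.4° + 348 cos 313° + T_C cos 160° + T_D cos 15.4° = 0.
        ΣF_y = 326 sin 275.4° + 348 sin 313° + T_C sin 160° + T_D sin 15.4° = 0.
The known terms sum to (268, -579.1) N, so -0.9397 T_C + 0.9641 T_D = -268 and 0.3420 T_C + 0.2656 T_D = 579.1.
Solving simultaneously: T_C = 1087 N, T_D = 781.1 N.

T_D ≈ 781 N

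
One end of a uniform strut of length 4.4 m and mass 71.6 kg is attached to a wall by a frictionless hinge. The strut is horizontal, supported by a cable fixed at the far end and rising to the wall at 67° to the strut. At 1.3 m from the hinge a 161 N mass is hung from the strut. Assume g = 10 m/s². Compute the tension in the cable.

Take torques about the hinge: T sin 67° · 4.4 = 71.6×10×2.2 + 161×1.3 = 1784.5 N·m.
So T = 1784.5 / (0.9205 × 4.4) = 440.59 N.

T ≈ 441 N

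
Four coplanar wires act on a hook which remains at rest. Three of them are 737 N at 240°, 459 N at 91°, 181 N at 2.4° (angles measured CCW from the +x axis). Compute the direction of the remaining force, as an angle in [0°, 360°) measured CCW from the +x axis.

Sum the known components: ΣF_x = -195.7 N, ΣF_y = -171.8 N.
For equilibrium the remaining force must supply (−ΣF_x, −ΣF_y) = (195.7, 171.8) N.
Magnitude = √((195.7)² + (171.8)²) = 260.4 N; direction = atan2(171.8, 195.7) = 41.3°.

θ ≈ 41.3°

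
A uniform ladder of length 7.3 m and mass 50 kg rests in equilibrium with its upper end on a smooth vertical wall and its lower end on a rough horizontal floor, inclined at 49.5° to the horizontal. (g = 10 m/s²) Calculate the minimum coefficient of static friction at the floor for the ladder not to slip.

μ_min ≈ 0.427

ΣF_y = 0: N_floor = 50×10 = 500 N.
Torques about the foot: N_wall · 7.3 sin 49.5° = 50×10×3.65 cos 49.5° → N_wall = 213.52 N.
ΣF_x = 0: f_floor = N_wall = 213.52 N.
μ_min = f_floor / N_floor = 213.52 / 500 = 0.427.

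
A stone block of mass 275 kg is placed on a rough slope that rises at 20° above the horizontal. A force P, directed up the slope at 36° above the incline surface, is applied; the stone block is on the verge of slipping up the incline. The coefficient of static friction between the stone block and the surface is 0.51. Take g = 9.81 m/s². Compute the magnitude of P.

On the verge of sliding up the incline, friction equals μN and acts down the slope.
Perpendicular: N + P sin 36° = W cos 20° = 2535 N.
Along incline: P cos 36° = W sin 20° + μN  with W sin 20° = 922.7 N.
Solving the pair for P and N: P = 1998 N, N = 1361 N (and f = μN = 693.9 N).

P ≈ 2000 N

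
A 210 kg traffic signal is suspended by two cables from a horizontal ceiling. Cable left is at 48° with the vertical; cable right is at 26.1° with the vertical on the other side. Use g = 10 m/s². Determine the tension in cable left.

T_left ≈ 961 N

Angles from the horizontal: cable left is 90° − 48° = 42°, cable right is 90° − 26.1° = 63.9°.
Weight W = 210 × 10 = 2100 N acts straight down.
Horizontal: T_left cos 42° = T_right cos 63.9°  →  T_right = 1.689 T_left.
Vertical: T_left sin 42° + T_right sin 63.9° = 2100.
Substituting the horizontal relation into the vertical equation gives 2.186 T_left = 2100, so T_left = 960.6 N.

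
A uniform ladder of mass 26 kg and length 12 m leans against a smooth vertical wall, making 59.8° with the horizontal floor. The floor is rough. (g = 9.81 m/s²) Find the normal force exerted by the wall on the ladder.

Torques about the foot: N_wall · 12 sin 59.8° = 26×9.81×6 cos 59.8° → N_wall = 74.224 N.

N_wall ≈ 74.2 N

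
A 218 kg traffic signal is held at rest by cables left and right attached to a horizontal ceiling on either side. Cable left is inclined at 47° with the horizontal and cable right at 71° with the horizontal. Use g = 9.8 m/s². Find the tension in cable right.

Weight W = 218 × 9.8 = 2136 N acts straight down.
Horizontal: T_left cos 47° = T_right cos 71°  →  T_left = 0.4774 T_right.
Vertical: T_left sin 47° + T_right sin 71° = 2136.
Substituting the horizontal relation into the vertical equation gives 1.295 T_right = 2136, so T_right = 1650 N.

T_right ≈ 1650 N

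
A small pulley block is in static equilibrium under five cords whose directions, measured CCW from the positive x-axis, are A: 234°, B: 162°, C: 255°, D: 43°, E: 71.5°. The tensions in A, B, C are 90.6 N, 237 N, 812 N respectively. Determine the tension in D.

T_D ≈ 450 N

Resolve: ΣF_x = 90.6 cos 234° + 237 cos 162° + 812 cos 255° + T_D cos 43° + T_E cos 71.5° = 0.
        ΣF_y = 90.6 sin 234° + 237 sin 162° + 812 sin 255° + T_D sin 43° + T_E sin 71.5° = 0.
The known terms sum to (-488.8, -784.4) N, so 0.7314 T_D + 0.3173 T_E = 488.8 and 0.6820 T_D + 0.9483 T_E = 784.4.
Solving simultaneously: T_D = 449.9 N, T_E = 503.6 N.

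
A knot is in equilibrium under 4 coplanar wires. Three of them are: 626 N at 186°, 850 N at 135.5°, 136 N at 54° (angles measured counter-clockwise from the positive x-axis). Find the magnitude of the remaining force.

Sum the known components: ΣF_x = -1149 N, ΣF_y = 640.4 N.
For equilibrium the remaining force must supply (−ΣF_x, −ΣF_y) = (1149, -640.4) N.
Magnitude = √((1149)² + (-640.4)²) = 1315 N; direction = atan2(-640.4, 1149) = 330.9°.

F ≈ 1320 N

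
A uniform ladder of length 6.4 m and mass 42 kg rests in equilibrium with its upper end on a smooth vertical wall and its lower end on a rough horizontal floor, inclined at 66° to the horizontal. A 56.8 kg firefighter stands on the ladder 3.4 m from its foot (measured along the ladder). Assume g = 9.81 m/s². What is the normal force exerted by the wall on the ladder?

Torques about the foot: N_wall · 6.4 sin 66° = 42×9.81×3.2 cos 66° + 56.8×9.81×3.4 cos 66° → N_wall = 223.52 N.

N_wall ≈ 224 N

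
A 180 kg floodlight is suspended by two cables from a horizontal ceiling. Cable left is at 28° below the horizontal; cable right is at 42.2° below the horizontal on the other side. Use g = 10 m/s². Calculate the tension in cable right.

Weight W = 180 × 10 = 1800 N acts straight down.
Horizontal: T_left cos 28° = T_right cos 42.2°  →  T_left = 0.839 T_right.
Vertical: T_left sin 28° + T_right sin 42.2° = 1800.
Substituting the horizontal relation into the vertical equation gives 1.066 T_right = 1800, so T_right = 1689 N.

T_right ≈ 1690 N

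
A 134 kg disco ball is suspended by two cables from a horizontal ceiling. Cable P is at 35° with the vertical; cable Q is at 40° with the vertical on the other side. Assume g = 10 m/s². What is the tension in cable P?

T_P ≈ 892 N

Angles from the horizontal: cable P is 90° − 35° = 55°, cable Q is 90° − 40° = 50°.
Weight W = 134 × 10 = 1340 N acts straight down.
Horizontal: T_P cos 55° = T_Q cos 50°  →  T_Q = 0.8923 T_P.
Vertical: T_P sin 55° + T_Q sin 50° = 1340.
Substituting the horizontal relation into the vertical equation gives 1.503 T_P = 1340, so T_P = 891.7 N.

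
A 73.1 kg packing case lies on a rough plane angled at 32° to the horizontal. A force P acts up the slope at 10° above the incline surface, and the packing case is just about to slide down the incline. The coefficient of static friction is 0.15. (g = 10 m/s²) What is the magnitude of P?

On the verge of sliding down the incline, friction equals μN and acts up the slope.
Perpendicular: N + P sin 10° = W cos 32° = 619.9 N.
Along incline: P cos 10° + μN = W sin 32° with W sin 32° = 387.4 N.
Solving the pair for P and N: P = 307 N, N = 566.6 N (and f = μN = 84.99 N).

P ≈ 307 N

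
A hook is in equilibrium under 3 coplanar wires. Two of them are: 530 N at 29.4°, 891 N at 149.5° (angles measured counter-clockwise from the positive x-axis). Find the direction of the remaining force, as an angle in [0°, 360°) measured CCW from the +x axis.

Sum the known components: ΣF_x = -306 N, ΣF_y = 712.4 N.
For equilibrium the remaining force must supply (−ΣF_x, −ΣF_y) = (306, -712.4) N.
Magnitude = √((306)² + (-712.4)²) = 775.3 N; direction = atan2(-712.4, 306) = 293.2°.

θ ≈ 293°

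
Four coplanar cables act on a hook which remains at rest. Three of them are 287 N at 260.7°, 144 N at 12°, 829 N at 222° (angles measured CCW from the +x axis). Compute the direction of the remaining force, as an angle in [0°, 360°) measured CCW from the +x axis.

Sum the known components: ΣF_x = -521.6 N, ΣF_y = -808 N.
For equilibrium the remaining force must supply (−ΣF_x, −ΣF_y) = (521.6, 808) N.
Magnitude = √((521.6)² + (808)²) = 961.7 N; direction = atan2(808, 521.6) = 57.2°.

θ ≈ 57.2°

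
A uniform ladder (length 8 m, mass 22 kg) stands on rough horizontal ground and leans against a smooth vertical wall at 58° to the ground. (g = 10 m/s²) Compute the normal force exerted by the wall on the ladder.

N_wall ≈ 68.7 N

Torques about the foot: N_wall · 8 sin 58° = 22×10×4 cos 58° → N_wall = 68.736 N.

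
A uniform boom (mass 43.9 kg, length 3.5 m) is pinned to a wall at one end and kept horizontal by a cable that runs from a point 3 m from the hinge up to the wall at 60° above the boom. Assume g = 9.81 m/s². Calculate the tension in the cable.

T ≈ 290 N

Take torques about the hinge: T sin 60° · 3 = 43.9×9.81×1.75 = 753.65 N·m.
So T = 753.65 / (0.8660 × 3) = 290.08 N.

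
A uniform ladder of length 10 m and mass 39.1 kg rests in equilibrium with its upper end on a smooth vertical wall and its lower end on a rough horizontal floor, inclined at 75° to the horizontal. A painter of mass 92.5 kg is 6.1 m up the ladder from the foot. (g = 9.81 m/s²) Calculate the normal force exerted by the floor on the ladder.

ΣF_y = 0: N_floor = 39.1×9.81 + 92.5×9.81 = 1291 N.

N_floor ≈ 1290 N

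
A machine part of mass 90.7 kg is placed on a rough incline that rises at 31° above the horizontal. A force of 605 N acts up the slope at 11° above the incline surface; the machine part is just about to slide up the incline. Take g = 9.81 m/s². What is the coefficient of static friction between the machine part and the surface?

On the verge of sliding up the incline, friction is at its maximum μN and acts down the slope.
Perpendicular to incline: N = W cos 31° − P sin 11° = 762.7 − 115.4 = 647.2 N.
Along incline: P cos 11° − μN = W sin 31° → μ = −(W sin 31° − P cos 11°) / N = 0.2095.

μ ≈ 0.210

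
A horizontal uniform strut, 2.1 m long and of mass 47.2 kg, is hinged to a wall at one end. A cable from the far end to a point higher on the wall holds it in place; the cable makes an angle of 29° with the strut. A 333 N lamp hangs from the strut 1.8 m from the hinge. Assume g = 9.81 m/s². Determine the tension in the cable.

T ≈ 1070 N

Take torques about the hinge: T sin 29° · 2.1 = 47.2×9.81×1.05 + 333×1.8 = 1085.6 N·m.
So T = 1085.6 / (0.4848 × 2.1) = 1066.3 N.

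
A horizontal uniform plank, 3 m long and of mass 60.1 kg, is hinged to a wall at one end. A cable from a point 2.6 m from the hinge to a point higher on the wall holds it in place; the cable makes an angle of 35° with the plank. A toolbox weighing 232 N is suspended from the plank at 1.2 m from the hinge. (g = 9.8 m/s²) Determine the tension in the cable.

Take torques about the hinge: T sin 35° · 2.6 = 60.1×9.8×1.5 + 232×1.2 = 1161.9 N·m.
So T = 1161.9 / (0.5736 × 2.6) = 779.1 N.

T ≈ 779 N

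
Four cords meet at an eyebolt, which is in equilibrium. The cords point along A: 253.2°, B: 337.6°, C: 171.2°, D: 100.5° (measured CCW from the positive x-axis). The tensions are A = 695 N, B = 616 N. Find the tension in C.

Resolve: ΣF_x = 695 cos 253.2° + 616 cos 337.6° + T_C cos 171.2° + T_D cos 100.5° = 0.
        ΣF_y = 695 sin 253.2° + 616 sin 337.6° + T_C sin 171.2° + T_D sin 100.5° = 0.
The known terms sum to (368.6, -900.1) N, so -0.9882 T_C − 0.1822 T_D = -368.6 and 0.1530 T_C + 0.9833 T_D = 900.1.
Solving simultaneously: T_C = 210.3 N, T_D = 882.7 N.

T_C ≈ 210 N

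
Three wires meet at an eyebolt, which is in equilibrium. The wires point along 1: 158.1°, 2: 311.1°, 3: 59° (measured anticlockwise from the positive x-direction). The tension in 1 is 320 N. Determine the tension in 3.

T_3 ≈ 153 N

Resolve: ΣF_x = 320 cos 158.1° + T_2 cos 311.1° + T_3 cos 59° = 0.
        ΣF_y = 320 sin 158.1° + T_2 sin 311.1° + T_3 sin 59° = 0.
The known terms sum to (-296.9, 119.4) N, so 0.6574 T_2 + 0.5150 T_3 = 296.9 and -0.7536 T_2 + 0.8572 T_3 = -119.4.
Solving simultaneously: T_2 = 332 N, T_3 = 152.7 N.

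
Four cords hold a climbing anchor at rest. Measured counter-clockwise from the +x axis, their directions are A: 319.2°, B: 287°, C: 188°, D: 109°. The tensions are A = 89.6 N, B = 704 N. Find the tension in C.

T_C ≈ 20.9 N

Resolve: ΣF_x = 89.6 cos 319.2° + 704 cos 287° + T_C cos 188° + T_D cos 109° = 0.
        ΣF_y = 89.6 sin 319.2° + 704 sin 287° + T_C sin 188° + T_D sin 109° = 0.
The known terms sum to (273.7, -731.8) N, so -0.9903 T_C − 0.3256 T_D = -273.7 and -0.1392 T_C + 0.9455 T_D = 731.8.
Solving simultaneously: T_C = 20.89 N, T_D = 777 N.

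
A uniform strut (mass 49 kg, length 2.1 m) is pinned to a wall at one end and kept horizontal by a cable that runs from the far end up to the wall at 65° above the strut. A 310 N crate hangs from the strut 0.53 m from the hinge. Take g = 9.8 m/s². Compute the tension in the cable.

Take torques about the hinge: T sin 65° · 2.1 = 49×9.8×1.05 + 310×0.53 = 668.51 N·m.
So T = 668.51 / (0.9063 × 2.1) = 351.25 N.

T ≈ 351 N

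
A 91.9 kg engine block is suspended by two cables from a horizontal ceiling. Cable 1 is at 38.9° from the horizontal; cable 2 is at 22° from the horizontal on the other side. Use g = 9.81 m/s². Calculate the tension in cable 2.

T_2 ≈ 803 N

Weight W = 91.9 × 9.81 = 901.5 N acts straight down.
Horizontal: T_1 cos 38.9° = T_2 cos 22°  →  T_1 = 1.191 T_2.
Vertical: T_1 sin 38.9° + T_2 sin 22° = 901.5.
Substituting the horizontal relation into the vertical equation gives 1.123 T_2 = 901.5, so T_2 = 803 N.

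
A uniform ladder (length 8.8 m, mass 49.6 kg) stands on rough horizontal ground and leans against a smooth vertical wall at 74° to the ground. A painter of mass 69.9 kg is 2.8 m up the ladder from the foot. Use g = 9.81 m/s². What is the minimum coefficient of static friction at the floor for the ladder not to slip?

ΣF_y = 0: N_floor = 49.6×9.81 + 69.9×9.81 = 1172.3 N.
Torques about the foot: N_wall · 8.8 sin 74° = 49.6×9.81×4.4 cos 74° + 69.9×9.81×2.8 cos 74° → N_wall = 132.32 N.
ΣF_x = 0: f_floor = N_wall = 132.32 N.
μ_min = f_floor / N_floor = 132.32 / 1172.3 = 0.1129.

μ_min ≈ 0.113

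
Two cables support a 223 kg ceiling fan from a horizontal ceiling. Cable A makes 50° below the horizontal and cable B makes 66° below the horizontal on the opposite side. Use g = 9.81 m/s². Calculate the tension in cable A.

Weight W = 223 × 9.81 = 2188 N acts straight down.
Horizontal: T_A cos 50° = T_B cos 66°  →  T_B = 1.58 T_A.
Vertical: T_A sin 50° + T_B sin 66° = 2188.
Substituting the horizontal relation into the vertical equation gives 2.21 T_A = 2188, so T_A = 990 N.

T_A ≈ 990 N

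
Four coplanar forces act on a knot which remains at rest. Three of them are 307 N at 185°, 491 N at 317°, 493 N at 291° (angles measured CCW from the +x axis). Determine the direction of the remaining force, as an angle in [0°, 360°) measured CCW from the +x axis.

θ ≈ 106°

Sum the known components: ΣF_x = 229.9 N, ΣF_y = -821.9 N.
For equilibrium the remaining force must supply (−ΣF_x, −ΣF_y) = (-229.9, 821.9) N.
Magnitude = √((-229.9)² + (821.9)²) = 853.4 N; direction = atan2(821.9, -229.9) = 105.6°.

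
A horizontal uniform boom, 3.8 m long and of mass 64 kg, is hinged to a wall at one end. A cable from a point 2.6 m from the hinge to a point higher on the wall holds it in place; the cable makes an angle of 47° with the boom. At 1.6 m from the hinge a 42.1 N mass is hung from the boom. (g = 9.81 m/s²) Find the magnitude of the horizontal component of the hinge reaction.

Take torques about the hinge: T sin 47° · 2.6 = 64×9.81×1.9 + 42.1×1.6 = 1260.3 N·m.
So T = 1260.3 / (0.7314 × 2.6) = 662.76 N.
ΣF_x = 0: H_x = T cos 47° = 452 N.

H_x ≈ 452 N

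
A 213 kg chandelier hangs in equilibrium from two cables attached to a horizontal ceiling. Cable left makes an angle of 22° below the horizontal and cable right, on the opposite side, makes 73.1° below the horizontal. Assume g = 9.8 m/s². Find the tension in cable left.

Weight W = 213 × 9.8 = 2087 N acts straight down.
Horizontal: T_left cos 22° = T_right cos 73.1°  →  T_right = 3.189 T_left.
Vertical: T_left sin 22° + T_right sin 73.1° = 2087.
Substituting the horizontal relation into the vertical equation gives 3.426 T_left = 2087, so T_left = 609.2 N.

T_left ≈ 609 N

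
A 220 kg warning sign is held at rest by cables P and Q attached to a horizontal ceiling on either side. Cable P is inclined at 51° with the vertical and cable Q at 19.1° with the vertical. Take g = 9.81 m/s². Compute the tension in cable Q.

Angles from the horizontal: cable P is 90° − 51° = 39°, cable Q is 90° − 19.1° = 70.9°.
Weight W = 220 × 9.81 = 2158 N acts straight down.
Horizontal: T_P cos 39° = T_Q cos 70.9°  →  T_P = 0.4211 T_Q.
Vertical: T_P sin 39° + T_Q sin 70.9° = 2158.
Substituting the horizontal relation into the vertical equation gives 1.21 T_Q = 2158, so T_Q = 1784 N.

T_Q ≈ 1780 N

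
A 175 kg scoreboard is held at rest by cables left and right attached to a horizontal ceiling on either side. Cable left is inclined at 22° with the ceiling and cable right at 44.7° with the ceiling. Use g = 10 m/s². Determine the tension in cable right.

T_right ≈ 1770 N

Weight W = 175 × 10 = 1750 N acts straight down.
Horizontal: T_left cos 22° = T_right cos 44.7°  →  T_left = 0.7666 T_right.
Vertical: T_left sin 22° + T_right sin 44.7° = 1750.
Substituting the horizontal relation into the vertical equation gives 0.9906 T_right = 1750, so T_right = 1767 N.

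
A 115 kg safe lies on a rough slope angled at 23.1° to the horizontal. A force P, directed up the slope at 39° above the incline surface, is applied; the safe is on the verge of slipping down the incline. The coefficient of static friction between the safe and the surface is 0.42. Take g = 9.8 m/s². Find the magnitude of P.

P ≈ 13.2 N

On the verge of sliding down the incline, friction equals μN and acts up the slope.
Perpendicular: N + P sin 39° = W cos 23.1° = 1037 N.
Along incline: P cos 39° + μN = W sin 23.1° with W sin 23.1° = 442.2 N.
Solving the pair for P and N: P = 13.21 N, N = 1028 N (and f = μN = 431.9 N).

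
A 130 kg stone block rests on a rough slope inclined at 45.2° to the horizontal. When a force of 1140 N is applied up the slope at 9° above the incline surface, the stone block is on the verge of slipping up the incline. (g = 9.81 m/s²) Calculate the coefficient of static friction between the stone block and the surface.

On the verge of sliding up the incline, friction is at its maximum μN and acts down the slope.
Perpendicular to incline: N = W cos 45.2° − P sin 9° = 898.6 − 178.3 = 720.3 N.
Along incline: P cos 9° − μN = W sin 45.2° → μ = −(W sin 45.2° − P cos 9°) / N = 0.3069.

μ ≈ 0.307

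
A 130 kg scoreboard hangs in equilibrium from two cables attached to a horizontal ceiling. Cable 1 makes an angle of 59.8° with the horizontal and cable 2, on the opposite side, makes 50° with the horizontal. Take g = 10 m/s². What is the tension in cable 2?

T_2 ≈ 695 N

Weight W = 130 × 10 = 1300 N acts straight down.
Horizontal: T_1 cos 59.8° = T_2 cos 50°  →  T_1 = 1.278 T_2.
Vertical: T_1 sin 59.8° + T_2 sin 50° = 1300.
Substituting the horizontal relation into the vertical equation gives 1.87 T_2 = 1300, so T_2 = 695 N.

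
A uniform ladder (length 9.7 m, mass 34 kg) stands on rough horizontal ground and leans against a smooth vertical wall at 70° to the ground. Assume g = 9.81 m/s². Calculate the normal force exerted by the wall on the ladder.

Torques about the foot: N_wall · 9.7 sin 70° = 34×9.81×4.85 cos 70° → N_wall = 60.699 N.

N_wall ≈ 60.7 N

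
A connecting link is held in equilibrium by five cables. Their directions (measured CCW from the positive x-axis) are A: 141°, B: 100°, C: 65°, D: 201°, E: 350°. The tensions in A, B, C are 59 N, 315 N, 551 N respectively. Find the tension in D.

Resolve: ΣF_x = 59 cos 141° + 315 cos 100° + 551 cos 65° + T_D cos 201° + T_E cos 350° = 0.
        ΣF_y = 59 sin 141° + 315 sin 100° + 551 sin 65° + T_D sin 201° + T_E sin 350° = 0.
The known terms sum to (132.3, 846.7) N, so -0.9336 T_D + 0.9848 T_E = -132.3 and -0.3584 T_D − 0.1736 T_E = -846.7.
Solving simultaneously: T_D = 1664 N, T_E = 1443 N.

T_D ≈ 1660 N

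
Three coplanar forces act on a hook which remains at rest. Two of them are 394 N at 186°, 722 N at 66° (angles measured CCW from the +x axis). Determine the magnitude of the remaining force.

Sum the known components: ΣF_x = -98.18 N, ΣF_y = 618.4 N.
For equilibrium the remaining force must supply (−ΣF_x, −ΣF_y) = (98.18, -618.4) N.
Magnitude = √((98.18)² + (-618.4)²) = 626.1 N; direction = atan2(-618.4, 98.18) = 279.0°.

F ≈ 626 N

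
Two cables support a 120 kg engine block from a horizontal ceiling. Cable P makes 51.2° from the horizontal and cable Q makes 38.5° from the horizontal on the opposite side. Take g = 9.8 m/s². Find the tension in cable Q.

Weight W = 120 × 9.8 = 1176 N acts straight down.
Horizontal: T_P cos 51.2° = T_Q cos 38.5°  →  T_P = 1.249 T_Q.
Vertical: T_P sin 51.2° + T_Q sin 38.5° = 1176.
Substituting the horizontal relation into the vertical equation gives 1.596 T_Q = 1176, so T_Q = 736.9 N.

T_Q ≈ 737 N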